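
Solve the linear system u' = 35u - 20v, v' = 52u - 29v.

u(t) = -2C_1e^(3t)sin(4t) + C_1e^(3t)cos(4t) + C_2e^(3t)sin(4t) + 2C_2e^(3t)cos(4t), v(t) = -3C_1e^(3t)sin(4t) + 2C_1e^(3t)cos(4t) + 2C_2e^(3t)sin(4t) + 3C_2e^(3t)cos(4t)

Coefficient matrix A = [[35, -20], [52, -29]].
Characteristic polynomial det(A - λI) = λ^2 - 6λ + 25 = 0.
Eigenvalues λ = 3 ± 4i (complex conjugate pair).
For λ=3+4i: an eigenvector is (1,2) - i(-2,-3) = (1 + 2i, 2 + 3i).
A real fundamental pair from Re and Im of e^((3+4i)t)v: X_1 = e^(3t)(cos(4t)·(1,2) + sin(4t)·(-2,-3)), X_2 = e^(3t)(sin(4t)·(1,2) - cos(4t)·(-2,-3)).
General solution: C_1X_1 + C_2X_2.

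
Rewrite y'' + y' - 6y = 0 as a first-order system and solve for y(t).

y(t) = c_1e^(-3t) + c_2e^(2t)

Let x_1 = y, x_2 = y'. Then x_1' = x_2 and x_2' = 6x_1 - x_2.
A = [[0,1],[6,-1]]; det(A-λI) = λ^2 + λ - 6.
Eigenvalues λ = -3, 2 with eigenvectors (1,-3), (1,2).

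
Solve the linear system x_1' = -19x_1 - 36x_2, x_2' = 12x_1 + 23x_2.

Coefficient matrix A = [[-19, -36], [12, 23]].
Characteristic polynomial det(A - λI) = λ^2 - 4λ - 5 = 0.
Eigenvalues λ = 5, -1.
For λ=5: (A-λI) row 1 is [-24, -36], so an eigenvector is (3, -2).
For λ=-1: (A-λI) row 1 is [-18, -36], so an eigenvector is (2, -1).
General solution: c_1e^(5t)(3,-2) + c_2e^(-t)(2,-1).

x_1(t) = 3c_1e^(5t) + 2c_2e^(-t), x_2(t) = -2c_1e^(5t) - c_2e^(-t)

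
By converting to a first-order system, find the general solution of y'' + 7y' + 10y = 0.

y(t) = C_1e^(-5t) + C_2e^(-2t)

Let x_1 = y, x_2 = y'. Then x_1' = x_2 and x_2' = -10x_1 - 7x_2.
A = [[0,1],[-10,-7]]; det(A-λI) = λ^2 + 7λ + 10.
Eigenvalues λ = -5, -2 with eigenvectors (1,-5), (1,-2).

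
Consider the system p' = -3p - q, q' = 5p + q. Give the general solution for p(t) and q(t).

Coefficient matrix A = [[-3, -1], [5, 1]].
Characteristic polynomial det(A - λI) = λ^2 + 2λ + 2 = 0.
Eigenvalues λ = -1 ± i (complex conjugate pair).
For λ=-1+i: an eigenvector is (1,-2) - i(0,1) = (1, -2 - i).
A real fundamental pair from Re and Im of e^((-1+i)t)v: X_1 = e^(-t)(cos(t)·(1,-2) + sin(t)·(0,1)), X_2 = e^(-t)(sin(t)·(1,-2) - cos(t)·(0,1)).
General solution: C_1X_1 + C_2X_2.

p(t) = C_1e^(-t)cos(t) + C_2e^(-t)sin(t), q(t) = C_1e^(-t)sin(t) - 2C_1e^(-t)cos(t) - 2C_2e^(-t)sin(t) - C_2e^(-t)cos(t)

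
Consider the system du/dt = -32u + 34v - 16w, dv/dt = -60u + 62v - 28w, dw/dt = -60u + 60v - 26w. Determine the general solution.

u(t) = -K_1e^(4t) + 3K_2e^(-2t) - K_3e^(2t), v(t) = -2K_1e^(4t) + 5K_2e^(-2t) - K_3e^(2t), w(t) = -2K_1e^(4t) + 5K_2e^(-2t)

Coefficient matrix A = [[-32, 34, -16], [-60, 62, -28], [-60, 60, -26]].
det(A - λI) = 0 gives eigenvalues λ = 4, -2, 2.
For λ=4: eigenvector (-1,-2,-2).
For λ=-2: eigenvector (3,5,5).
For λ=2: eigenvector (-1,-1,0).
General solution: K_1e^(4t)(-1,-2,-2) + K_2e^(-2t)(3,5,5) + K_3e^(2t)(-1,-1,0).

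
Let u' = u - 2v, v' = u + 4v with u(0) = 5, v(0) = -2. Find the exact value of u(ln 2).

A = [[1,-2],[1,4]]; eigenvalues λ = 3, 2.
Eigenvectors: (-1,1) for λ=3, (-2,1) for λ=2.
From the initial condition, c_1 = 1, c_2 = -3.
u(ln 2) = (1)(2^3)(-1) + (-3)(2^2)(-2) = 16.

16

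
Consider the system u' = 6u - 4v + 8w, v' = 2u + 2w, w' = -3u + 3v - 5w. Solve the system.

Coefficient matrix A = [[6, -4, 8], [2, 0, 2], [-3, 3, -5]].
det(A - λI) = 0 gives eigenvalues λ = 2, -2, 1.
For λ=2: eigenvector (1,1,0).
For λ=-2: eigenvector (1,0,-1).
For λ=1: eigenvector (0,2,1).
General solution: c_1e^(2t)(1,1,0) + c_2e^(-2t)(1,0,-1) + c_3e^(t)(0,2,1).

u(t) = c_1e^(2t) + c_2e^(-2t), v(t) = c_1e^(2t) + 2c_3e^(t), w(t) = -c_2e^(-2t) + c_3e^(t)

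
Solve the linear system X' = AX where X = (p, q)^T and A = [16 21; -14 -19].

Coefficient matrix A = [[16, 21], [-14, -19]].
Characteristic polynomial det(A - λI) = λ^2 + 3λ - 10 = 0.
Eigenvalues λ = -5, 2.
For λ=-5: (A-λI) row 1 is [21, 21], so an eigenvector is (-1, 1).
For λ=2: (A-λI) row 1 is [14, 21], so an eigenvector is (3, -2).
General solution: c_1e^(-5t)(-1,1) + c_2e^(2t)(3,-2).

p(t) = -c_1e^(-5t) + 3c_2e^(2t), q(t) = c_1e^(-5t) - 2c_2e^(2t)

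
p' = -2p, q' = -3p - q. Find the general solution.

p(t) = C_1e^(-2t), q(t) = 3C_1e^(-2t) - C_2e^(-t)

Coefficient matrix A = [[-2, 0], [-3, -1]].
Characteristic polynomial det(A - λI) = λ^2 + 3λ + 2 = 0.
Eigenvalues λ = -2, -1.
For λ=-2: (A-λI) row 2 is [-3, 1], so an eigenvector is (1, 3).
For λ=-1: (A-λI) row 1 is [-1, 0], so an eigenvector is (0, -1).
General solution: C_1e^(-2t)(1,3) + C_2e^(-t)(0,-1).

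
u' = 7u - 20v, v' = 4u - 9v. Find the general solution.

Coefficient matrix A = [[7, -20], [4, -9]].
Characteristic polynomial det(A - λI) = λ^2 + 2λ + 17 = 0.
Eigenvalues λ = -1 ± 4i (complex conjugate pair).
For λ=-1+4i: an eigenvector is (-1,0) - i(-2,-1) = (-1 + 2i, 0 + i).
A real fundamental pair from Re and Im of e^((-1+4i)t)v: X_1 = e^(-t)(cos(4t)·(-1,0) + sin(4t)·(-2,-1)), X_2 = e^(-t)(sin(4t)·(-1,0) - cos(4t)·(-2,-1)).
General solution: K_1X_1 + K_2X_2.

u(t) = -2K_1e^(-t)sin(4t) - K_1e^(-t)cos(4t) - K_2e^(-t)sin(4t) + 2K_2e^(-t)cos(4t), v(t) = -K_1e^(-t)sin(4t) + K_2e^(-t)cos(4t)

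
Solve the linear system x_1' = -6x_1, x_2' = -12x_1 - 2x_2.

Coefficient matrix A = [[-6, 0], [-12, -2]].
Characteristic polynomial det(A - λI) = λ^2 + 8λ + 12 = 0.
Eigenvalues λ = -6, -2.
For λ=-6: (A-λI) row 2 is [-12, 4], so an eigenvector is (1, 3).
For λ=-2: (A-λI) row 1 is [-4, 0], so an eigenvector is (0, -1).
General solution: C_1e^(-6t)(1,3) + C_2e^(-2t)(0,-1).

x_1(t) = C_1e^(-6t), x_2(t) = 3C_1e^(-6t) - C_2e^(-2t)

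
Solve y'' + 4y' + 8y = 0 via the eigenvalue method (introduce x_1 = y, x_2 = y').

y(t) = K_1e^(-2t)cos(2t) + K_2e^(-2t)sin(2t)

Let x_1 = y, x_2 = y'. Then x_1' = x_2 and x_2' = -8x_1 - 4x_2.
A = [[0,1],[-8,-4]]; det(A-λI) = λ^2 + 4λ + 8.
Eigenvalues λ = -2 ± 2i.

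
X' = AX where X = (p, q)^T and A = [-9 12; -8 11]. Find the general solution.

p(t) = C_1e^(3t) + 3C_2e^(-t), q(t) = C_1e^(3t) + 2C_2e^(-t)

Coefficient matrix A = [[-9, 12], [-8, 11]].
Characteristic polynomial det(A - λI) = λ^2 - 2λ - 3 = 0.
Eigenvalues λ = 3, -1.
For λ=3: (A-λI) row 1 is [-12, 12], so an eigenvector is (1, 1).
For λ=-1: (A-λI) row 1 is [-8, 12], so an eigenvector is (3, 2).
General solution: C_1e^(3t)(1,1) + C_2e^(-t)(3,2).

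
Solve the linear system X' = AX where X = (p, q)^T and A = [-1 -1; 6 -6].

Coefficient matrix A = [[-1, -1], [6, -6]].
Characteristic polynomial det(A - λI) = λ^2 + 7λ + 12 = 0.
Eigenvalues λ = -3, -4.
For λ=-3: (A-λI) row 1 is [2, -1], so an eigenvector is (-1, -2).
For λ=-4: (A-λI) row 1 is [3, -1], so an eigenvector is (1, 3).
General solution: C_1e^(-3t)(-1,-2) + C_2e^(-4t)(1,3).

p(t) = -C_1e^(-3t) + C_2e^(-4t), q(t) = -2C_1e^(-3t) + 3C_2e^(-4t)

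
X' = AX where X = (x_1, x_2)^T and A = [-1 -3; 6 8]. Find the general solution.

Coefficient matrix A = [[-1, -3], [6, 8]].
Characteristic polynomial det(A - λI) = λ^2 - 7λ + 10 = 0.
Eigenvalues λ = 5, 2.
For λ=5: (A-λI) row 1 is [-6, -3], so an eigenvector is (1, -2).
For λ=2: (A-λI) row 1 is [-3, -3], so an eigenvector is (-1, 1).
General solution: C_1e^(5t)(1,-2) + C_2e^(2t)(-1,1).

x_1(t) = C_1e^(5t) - C_2e^(2t), x_2(t) = -2C_1e^(5t) + C_2e^(2t)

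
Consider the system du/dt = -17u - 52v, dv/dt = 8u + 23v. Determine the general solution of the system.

Coefficient matrix A = [[-17, -52], [8, 23]].
Characteristic polynomial det(A - λI) = λ^2 - 6λ + 25 = 0.
Eigenvalues λ = 3 ± 4i (complex conjugate pair).
For λ=3+4i: an eigenvector is (2,-1) - i(3,-1) = (2 - 3i, -1 + i).
A real fundamental pair from Re and Im of e^((3+4i)t)v: X_1 = e^(3t)(cos(4t)·(2,-1) + sin(4t)·(3,-1)), X_2 = e^(3t)(sin(4t)·(2,-1) - cos(4t)·(3,-1)).
General solution: C_1X_1 + C_2X_2.

u(t) = 3C_1e^(3t)sin(4t) + 2C_1e^(3t)cos(4t) + 2C_2e^(3t)sin(4t) - 3C_2e^(3t)cos(4t), v(t) = -C_1e^(3t)sin(4t) - C_1e^(3t)cos(4t) - C_2e^(3t)sin(4t) + C_2e^(3t)cos(4t)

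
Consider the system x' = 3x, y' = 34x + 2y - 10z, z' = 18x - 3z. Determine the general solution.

Coefficient matrix A = [[3, 0, 0], [34, 2, -10], [18, 0, -3]].
det(A - λI) = 0 gives eigenvalues λ = 2, 3, -3.
For λ=2: eigenvector (0,1,0).
For λ=3: eigenvector (1,4,3).
For λ=-3: eigenvector (0,2,1).
General solution: C_1e^(2t)(0,1,0) + C_2e^(3t)(1,4,3) + C_3e^(-3t)(0,2,1).

x(t) = C_2e^(3t), y(t) = C_1e^(2t) + 4C_2e^(3t) + 2C_3e^(-3t), z(t) = 3C_2e^(3t) + C_3e^(-3t)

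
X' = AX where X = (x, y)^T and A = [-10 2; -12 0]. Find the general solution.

Coefficient matrix A = [[-10, 2], [-12, 0]].
Characteristic polynomial det(A - λI) = λ^2 + 10λ + 24 = 0.
Eigenvalues λ = -4, -6.
For λ=-4: (A-λI) row 1 is [-6, 2], so an eigenvector is (1, 3).
For λ=-6: (A-λI) row 1 is [-4, 2], so an eigenvector is (1, 2).
General solution: C_1e^(-4t)(1,3) + C_2e^(-6t)(1,2).

x(t) = C_1e^(-4t) + C_2e^(-6t), y(t) = 3C_1e^(-4t) + 2C_2e^(-6t)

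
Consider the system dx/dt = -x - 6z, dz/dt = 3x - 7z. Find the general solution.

Coefficient matrix A = [[-1, -6], [3, -7]].
Characteristic polynomial det(A - λI) = λ^2 + 8λ + 25 = 0.
Eigenvalues λ = -4 ± 3i (complex conjugate pair).
For λ=-4+3i: an eigenvector is (1,1) - i(-1,0) = (1 + i, 1).
A real fundamental pair from Re and Im of e^((-4+3i)t)v: X_1 = e^(-4t)(cos(3t)·(1,1) + sin(3t)·(-1,0)), X_2 = e^(-4t)(sin(3t)·(1,1) - cos(3t)·(-1,0)).
General solution: K_1X_1 + K_2X_2.

x(t) = -K_1e^(-4t)sin(3t) + K_1e^(-4t)cos(3t) + K_2e^(-4t)sin(3t) + K_2e^(-4t)cos(3t), z(t) = K_1e^(-4t)cos(3t) + K_2e^(-4t)sin(3t)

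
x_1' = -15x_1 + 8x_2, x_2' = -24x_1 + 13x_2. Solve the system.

Coefficient matrix A = [[-15, 8], [-24, 13]].
Characteristic polynomial det(A - λI) = λ^2 + 2λ - 3 = 0.
Eigenvalues λ = 1, -3.
For λ=1: (A-λI) row 1 is [-16, 8], so an eigenvector is (1, 2).
For λ=-3: (A-λI) row 1 is [-12, 8], so an eigenvector is (2, 3).
General solution: C_1e^(t)(1,2) + C_2e^(-3t)(2,3).

x_1(t) = C_1e^(t) + 2C_2e^(-3t), x_2(t) = 2C_1e^(t) + 3C_2e^(-3t)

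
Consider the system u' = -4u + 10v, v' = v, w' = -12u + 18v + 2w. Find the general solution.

u(t) = 2K_1e^(t) + K_2e^(-4t), v(t) = K_1e^(t), w(t) = 6K_1e^(t) + 2K_2e^(-4t) + K_3e^(2t)

Coefficient matrix A = [[-4, 10, 0], [0, 1, 0], [-12, 18, 2]].
det(A - λI) = 0 gives eigenvalues λ = 1, -4, 2.
For λ=1: eigenvector (2,1,6).
For λ=-4: eigenvector (1,0,2).
For λ=2: eigenvector (0,0,1).
General solution: K_1e^(t)(2,1,6) + K_2e^(-4t)(1,0,2) + K_3e^(2t)(0,0,1).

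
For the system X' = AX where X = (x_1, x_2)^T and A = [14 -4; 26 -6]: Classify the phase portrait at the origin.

A = [[14,-4],[26,-6]]; det(A-λI) = λ^2 - 8λ + 20.
λ = 4 ± 2i: positive real part.

unstable spiral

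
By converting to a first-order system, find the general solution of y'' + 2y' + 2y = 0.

Let x_1 = y, x_2 = y'. Then x_1' = x_2 and x_2' = -2x_1 - 2x_2.
A = [[0,1],[-2,-2]]; det(A-λI) = λ^2 + 2λ + 2.
Eigenvalues λ = -1 ± i.

y(t) = K_1e^(-t)cos(t) + K_2e^(-t)sin(t)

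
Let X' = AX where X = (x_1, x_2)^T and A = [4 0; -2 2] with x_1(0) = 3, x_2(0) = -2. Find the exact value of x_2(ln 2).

-44

A = [[4,0],[-2,2]]; eigenvalues λ = 4, 2.
Eigenvectors: (1,-1) for λ=4, (0,-1) for λ=2.
From the initial condition, c_1 = 3, c_2 = -1.
x_2(ln 2) = (3)(2^4)(-1) + (-1)(2^2)(-1) = -44.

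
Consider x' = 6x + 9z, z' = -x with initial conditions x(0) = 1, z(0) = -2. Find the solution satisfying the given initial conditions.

Coefficient matrix A = [[6, 9], [-1, 0]].
Characteristic polynomial det(A - λI) = λ^2 - 6λ + 9 = 0.
Single eigenvalue λ = 3 with algebraic multiplicity 2.
Eigenvector v = (-3,1); generalized eigenvector w with (A-λI)w=v is (2,-1).
General solution: e^(3t)[K_1·v + K_2·(t·v + w)].
Applying x(0)=1, z(0)=-2 gives K_1=3, K_2=5.

x(t) = -15te^(3t) + e^(3t), z(t) = 5te^(3t) - 2e^(3t)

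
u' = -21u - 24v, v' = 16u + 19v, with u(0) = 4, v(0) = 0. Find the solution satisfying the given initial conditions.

Coefficient matrix A = [[-21, -24], [16, 19]].
Characteristic polynomial det(A - λI) = λ^2 + 2λ - 15 = 0.
Eigenvalues λ = -5, 3.
For λ=-5: (A-λI) row 1 is [-16, -24], so an eigenvector is (-3, 2).
For λ=3: (A-λI) row 1 is [-24, -24], so an eigenvector is (1, -1).
General solution: c_1e^(-5t)(-3,2) + c_2e^(3t)(1,-1).
Applying u(0)=4, v(0)=0 gives c_1=-4, c_2=-8.

u(t) = -8e^(3t) + 12e^(-5t), v(t) = 8e^(3t) - 8e^(-5t)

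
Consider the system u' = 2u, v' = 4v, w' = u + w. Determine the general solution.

Coefficient matrix A = [[2, 0, 0], [0, 4, 0], [1, 0, 1]].
det(A - λI) = 0 gives eigenvalues λ = 2, 4, 1.
For λ=2: eigenvector (1,0,1).
For λ=4: eigenvector (0,1,0).
For λ=1: eigenvector (0,0,1).
General solution: K_1e^(2t)(1,0,1) + K_2e^(4t)(0,1,0) + K_3e^(t)(0,0,1).

u(t) = K_1e^(2t), v(t) = K_2e^(4t), w(t) = K_1e^(2t) + K_3e^(t)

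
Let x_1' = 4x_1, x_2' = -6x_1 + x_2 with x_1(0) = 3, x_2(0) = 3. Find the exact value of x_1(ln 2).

48

A = [[4,0],[-6,1]]; eigenvalues λ = 4, 1.
Eigenvectors: (1,-2) for λ=4, (0,-1) for λ=1.
From the initial condition, c_1 = 3, c_2 = -9.
x_1(ln 2) = (3)(2^4)(1) + (-9)(2^1)(0) = 48.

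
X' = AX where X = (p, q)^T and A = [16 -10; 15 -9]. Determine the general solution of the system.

p(t) = C_1e^(6t) - 2C_2e^(t), q(t) = C_1e^(6t) - 3C_2e^(t)

Coefficient matrix A = [[16, -10], [15, -9]].
Characteristic polynomial det(A - λI) = λ^2 - 7λ + 6 = 0.
Eigenvalues λ = 6, 1.
For λ=6: (A-λI) row 1 is [10, -10], so an eigenvector is (1, 1).
For λ=1: (A-λI) row 1 is [15, -10], so an eigenvector is (-2, -3).
General solution: C_1e^(6t)(1,1) + C_2e^(t)(-2,-3).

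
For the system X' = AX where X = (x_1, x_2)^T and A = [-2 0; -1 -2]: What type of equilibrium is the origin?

stable improper node

A = [[-2,0],[-1,-2]]; det(A-λI) = λ^2 + 4λ + 4.
repeated λ = -2 with a single eigenvector.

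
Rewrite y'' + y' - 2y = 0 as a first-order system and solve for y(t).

Let x_1 = y, x_2 = y'. Then x_1' = x_2 and x_2' = 2x_1 - x_2.
A = [[0,1],[2,-1]]; det(A-λI) = λ^2 + λ - 2.
Eigenvalues λ = -2, 1 with eigenvectors (1,-2), (1,1).

y(t) = C_1e^(-2t) + C_2e^(t)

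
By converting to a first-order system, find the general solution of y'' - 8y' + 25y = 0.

y(t) = K_1e^(4t)cos(3t) + K_2e^(4t)sin(3t)

Let x_1 = y, x_2 = y'. Then x_1' = x_2 and x_2' = -25x_1 + 8x_2.
A = [[0,1],[-25,8]]; det(A-λI) = λ^2 - 8λ + 25.
Eigenvalues λ = 4 ± 3i.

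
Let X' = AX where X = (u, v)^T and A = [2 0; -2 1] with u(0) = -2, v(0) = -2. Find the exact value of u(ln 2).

-8

A = [[2,0],[-2,1]]; eigenvalues λ = 1, 2.
Eigenvectors: (0,1) for λ=1, (-1,2) for λ=2.
From the initial condition, c_1 = -6, c_2 = 2.
u(ln 2) = (-6)(2^1)(0) + (2)(2^2)(-1) = -8.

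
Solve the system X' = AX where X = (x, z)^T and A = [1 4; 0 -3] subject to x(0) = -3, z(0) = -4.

Coefficient matrix A = [[1, 4], [0, -3]].
Characteristic polynomial det(A - λI) = λ^2 + 2λ - 3 = 0.
Eigenvalues λ = -3, 1.
For λ=-3: (A-λI) row 1 is [4, 4], so an eigenvector is (-1, 1).
For λ=1: (A-λI) row 1 is [0, 4], so an eigenvector is (-1, 0).
General solution: c_1e^(-3t)(-1,1) + c_2e^(t)(-1,0).
Applying x(0)=-3, z(0)=-4 gives c_1=-4, c_2=7.

x(t) = -7e^(t) + 4e^(-3t), z(t) = -4e^(-3t)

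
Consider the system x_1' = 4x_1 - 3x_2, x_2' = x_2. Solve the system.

Coefficient matrix A = [[4, -3], [0, 1]].
Characteristic polynomial det(A - λI) = λ^2 - 5λ + 4 = 0.
Eigenvalues λ = 1, 4.
For λ=1: (A-λI) row 1 is [3, -3], so an eigenvector is (1, 1).
For λ=4: (A-λI) row 1 is [0, -3], so an eigenvector is (-1, 0).
General solution: K_1e^(t)(1,1) + K_2e^(4t)(-1,0).

x_1(t) = K_1e^(t) - K_2e^(4t), x_2(t) = K_1e^(t)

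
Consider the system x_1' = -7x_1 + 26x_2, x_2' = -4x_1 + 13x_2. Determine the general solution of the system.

x_1(t) = -2c_1e^(3t)sin(2t) + 3c_1e^(3t)cos(2t) + 3c_2e^(3t)sin(2t) + 2c_2e^(3t)cos(2t), x_2(t) = -c_1e^(3t)sin(2t) + c_1e^(3t)cos(2t) + c_2e^(3t)sin(2t) + c_2e^(3t)cos(2t)

Coefficient matrix A = [[-7, 26], [-4, 13]].
Characteristic polynomial det(A - λI) = λ^2 - 6λ + 13 = 0.
Eigenvalues λ = 3 ± 2i (complex conjugate pair).
For λ=3+2i: an eigenvector is (3,1) - i(-2,-1) = (3 + 2i, 1 + i).
A real fundamental pair from Re and Im of e^((3+2i)t)v: X_1 = e^(3t)(cos(2t)·(3,1) + sin(2t)·(-2,-1)), X_2 = e^(3t)(sin(2t)·(3,1) - cos(2t)·(-2,-1)).
General solution: c_1X_1 + c_2X_2.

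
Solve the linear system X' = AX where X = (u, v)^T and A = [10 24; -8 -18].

Coefficient matrix A = [[10, 24], [-8, -18]].
Characteristic polynomial det(A - λI) = λ^2 + 8λ + 12 = 0.
Eigenvalues λ = -6, -2.
For λ=-6: (A-λI) row 1 is [16, 24], so an eigenvector is (-3, 2).
For λ=-2: (A-λI) row 1 is [12, 24], so an eigenvector is (2, -1).
General solution: c_1e^(-6t)(-3,2) + c_2e^(-2t)(2,-1).

u(t) = -3c_1e^(-6t) + 2c_2e^(-2t), v(t) = 2c_1e^(-6t) - c_2e^(-2t)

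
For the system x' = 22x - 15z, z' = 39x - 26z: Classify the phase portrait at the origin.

A = [[22,-15],[39,-26]]; det(A-λI) = λ^2 + 4λ + 13.
λ = -2 ± 3i: negative real part.

stable spiral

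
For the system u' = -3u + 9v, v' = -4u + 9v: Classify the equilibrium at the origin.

unstable improper node

A = [[-3,9],[-4,9]]; det(A-λI) = λ^2 - 6λ + 9.
repeated λ = 3 with a single eigenvector.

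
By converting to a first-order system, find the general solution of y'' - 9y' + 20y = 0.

Let x_1 = y, x_2 = y'. Then x_1' = x_2 and x_2' = -20x_1 + 9x_2.
A = [[0,1],[-20,9]]; det(A-λI) = λ^2 - 9λ + 20.
Eigenvalues λ = 5, 4 with eigenvectors (1,5), (1,4).

y(t) = c_1e^(5t) + c_2e^(4t)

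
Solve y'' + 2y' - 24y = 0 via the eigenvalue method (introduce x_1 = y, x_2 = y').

Let x_1 = y, x_2 = y'. Then x_1' = x_2 and x_2' = 24x_1 - 2x_2.
A = [[0,1],[24,-2]]; det(A-λI) = λ^2 + 2λ - 24.
Eigenvalues λ = -6, 4 with eigenvectors (1,-6), (1,4).

y(t) = C_1e^(-6t) + C_2e^(4t)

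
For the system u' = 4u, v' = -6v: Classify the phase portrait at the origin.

saddle

A = [[4,0],[0,-6]]; det(A-λI) = λ^2 + 2λ - 24.
λ = -6, 4: opposite signs.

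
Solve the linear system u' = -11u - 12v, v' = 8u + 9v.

Coefficient matrix A = [[-11, -12], [8, 9]].
Characteristic polynomial det(A - λI) = λ^2 + 2λ - 3 = 0.
Eigenvalues λ = 1, -3.
For λ=1: (A-λI) row 1 is [-12, -12], so an eigenvector is (1, -1).
For λ=-3: (A-λI) row 1 is [-8, -12], so an eigenvector is (3, -2).
General solution: c_1e^(t)(1,-1) + c_2e^(-3t)(3,-2).

u(t) = c_1e^(t) + 3c_2e^(-3t), v(t) = -c_1e^(t) - 2c_2e^(-3t)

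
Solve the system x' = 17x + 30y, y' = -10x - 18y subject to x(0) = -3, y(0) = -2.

Coefficient matrix A = [[17, 30], [-10, -18]].
Characteristic polynomial det(A - λI) = λ^2 + λ - 6 = 0.
Eigenvalues λ = 2, -3.
For λ=2: (A-λI) row 1 is [15, 30], so an eigenvector is (-2, 1).
For λ=-3: (A-λI) row 1 is [20, 30], so an eigenvector is (-3, 2).
General solution: C_1e^(2t)(-2,1) + C_2e^(-3t)(-3,2).
Applying x(0)=-3, y(0)=-2 gives C_1=12, C_2=-7.

x(t) = -24e^(2t) + 21e^(-3t), y(t) = 12e^(2t) - 14e^(-3t)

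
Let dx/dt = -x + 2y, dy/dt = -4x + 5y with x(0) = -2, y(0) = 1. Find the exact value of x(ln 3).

66

A = [[-1,2],[-4,5]]; eigenvalues λ = 3, 1.
Eigenvectors: (-1,-2) for λ=3, (1,1) for λ=1.
From the initial condition, c_1 = -3, c_2 = -5.
x(ln 3) = (-3)(3^3)(-1) + (-5)(3^1)(1) = 66.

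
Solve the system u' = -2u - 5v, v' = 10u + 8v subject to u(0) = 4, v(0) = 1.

Coefficient matrix A = [[-2, -5], [10, 8]].
Characteristic polynomial det(A - λI) = λ^2 - 6λ + 34 = 0.
Eigenvalues λ = 3 ± 5i (complex conjugate pair).
For λ=3+5i: an eigenvector is (0,1) - i(-1,1) = (0 + i, 1 - i).
A real fundamental pair from Re and Im of e^((3+5i)t)v: X_1 = e^(3t)(cos(5t)·(0,1) + sin(5t)·(-1,1)), X_2 = e^(3t)(sin(5t)·(0,1) - cos(5t)·(-1,1)).
General solution: C_1X_1 + C_2X_2.
Applying u(0)=4, v(0)=1 gives C_1=5, C_2=4.

u(t) = -5e^(3t)sin(5t) + 4e^(3t)cos(5t), v(t) = 9e^(3t)sin(5t) + e^(3t)cos(5t)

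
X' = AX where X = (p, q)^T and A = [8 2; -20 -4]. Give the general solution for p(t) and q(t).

p(t) = -C_1e^(2t)cos(2t) - C_2e^(2t)sin(2t), q(t) = C_1e^(2t)sin(2t) + 3C_1e^(2t)cos(2t) + 3C_2e^(2t)sin(2t) - C_2e^(2t)cos(2t)

Coefficient matrix A = [[8, 2], [-20, -4]].
Characteristic polynomial det(A - λI) = λ^2 - 4λ + 8 = 0.
Eigenvalues λ = 2 ± 2i (complex conjugate pair).
For λ=2+2i: an eigenvector is (-1,3) - i(0,1) = (-1, 3 - i).
A real fundamental pair from Re and Im of e^((2+2i)t)v: X_1 = e^(2t)(cos(2t)·(-1,3) + sin(2t)·(0,1)), X_2 = e^(2t)(sin(2t)·(-1,3) - cos(2t)·(0,1)).
General solution: C_1X_1 + C_2X_2.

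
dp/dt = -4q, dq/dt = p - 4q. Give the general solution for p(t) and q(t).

p(t) = 2c_1e^(-2t) + 2c_2te^(-2t) + c_2e^(-2t), q(t) = c_1e^(-2t) + c_2te^(-2t)

Coefficient matrix A = [[0, -4], [1, -4]].
Characteristic polynomial det(A - λI) = λ^2 + 4λ + 4 = 0.
Single eigenvalue λ = -2 with algebraic multiplicity 2.
Eigenvector v = (2,1); generalized eigenvector w with (A-λI)w=v is (1,0).
General solution: e^(-2t)[c_1·v + c_2·(t·v + w)].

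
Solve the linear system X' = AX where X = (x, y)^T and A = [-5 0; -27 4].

x(t) = -K_1e^(-5t), y(t) = -3K_1e^(-5t) - K_2e^(4t)

Coefficient matrix A = [[-5, 0], [-27, 4]].
Characteristic polynomial det(A - λI) = λ^2 + λ - 20 = 0.
Eigenvalues λ = -5, 4.
For λ=-5: (A-λI) row 2 is [-27, 9], so an eigenvector is (-1, -3).
For λ=4: (A-λI) row 1 is [-9, 0], so an eigenvector is (0, -1).
General solution: K_1e^(-5t)(-1,-3) + K_2e^(4t)(0,-1).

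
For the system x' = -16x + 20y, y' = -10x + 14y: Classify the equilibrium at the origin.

A = [[-16,20],[-10,14]]; det(A-λI) = λ^2 + 2λ - 24.
λ = 4, -6: opposite signs.

saddle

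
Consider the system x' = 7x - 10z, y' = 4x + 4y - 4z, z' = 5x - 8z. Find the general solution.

x(t) = C_1e^(-3t) - 2C_2e^(2t), y(t) = 2C_2e^(2t) + C_3e^(4t), z(t) = C_1e^(-3t) - C_2e^(2t)

Coefficient matrix A = [[7, 0, -10], [4, 4, -4], [5, 0, -8]].
det(A - λI) = 0 gives eigenvalues λ = -3, 2, 4.
For λ=-3: eigenvector (1,0,1).
For λ=2: eigenvector (-2,2,-1).
For λ=4: eigenvector (0,1,0).
General solution: C_1e^(-3t)(1,0,1) + C_2e^(2t)(-2,2,-1) + C_3e^(4t)(0,1,0).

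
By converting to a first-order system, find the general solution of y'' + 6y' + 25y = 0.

y(t) = c_1e^(-3t)cos(4t) + c_2e^(-3t)sin(4t)

Let x_1 = y, x_2 = y'. Then x_1' = x_2 and x_2' = -25x_1 - 6x_2.
A = [[0,1],[-25,-6]]; det(A-λI) = λ^2 + 6λ + 25.
Eigenvalues λ = -3 ± 4i.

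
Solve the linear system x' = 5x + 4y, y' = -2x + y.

x(t) = -c_1e^(3t)sin(2t) - c_1e^(3t)cos(2t) - c_2e^(3t)sin(2t) + c_2e^(3t)cos(2t), y(t) = c_1e^(3t)sin(2t) - c_2e^(3t)cos(2t)

Coefficient matrix A = [[5, 4], [-2, 1]].
Characteristic polynomial det(A - λI) = λ^2 - 6λ + 13 = 0.
Eigenvalues λ = 3 ± 2i (complex conjugate pair).
For λ=3+2i: an eigenvector is (-1,0) - i(-1,1) = (-1 + i, 0 - i).
A real fundamental pair from Re and Im of e^((3+2i)t)v: X_1 = e^(3t)(cos(2t)·(-1,0) + sin(2t)·(-1,1)), X_2 = e^(3t)(sin(2t)·(-1,0) - cos(2t)·(-1,1)).
General solution: c_1X_1 + c_2X_2.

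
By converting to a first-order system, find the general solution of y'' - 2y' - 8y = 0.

y(t) = c_1e^(-2t) + c_2e^(4t)

Let x_1 = y, x_2 = y'. Then x_1' = x_2 and x_2' = 8x_1 + 2x_2.
A = [[0,1],[8,2]]; det(A-λI) = λ^2 - 2λ - 8.
Eigenvalues λ = -2, 4 with eigenvectors (1,-2), (1,4).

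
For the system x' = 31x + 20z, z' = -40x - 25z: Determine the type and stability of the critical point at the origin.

unstable spiral

A = [[31,20],[-40,-25]]; det(A-λI) = λ^2 - 6λ + 25.
λ = 3 ± 4i: positive real part.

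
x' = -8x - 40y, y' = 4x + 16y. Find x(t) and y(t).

x(t) = c_1e^(4t)sin(4t) + 3c_1e^(4t)cos(4t) + 3c_2e^(4t)sin(4t) - c_2e^(4t)cos(4t), y(t) = -c_1e^(4t)cos(4t) - c_2e^(4t)sin(4t)

Coefficient matrix A = [[-8, -40], [4, 16]].
Characteristic polynomial det(A - λI) = λ^2 - 8λ + 32 = 0.
Eigenvalues λ = 4 ± 4i (complex conjugate pair).
For λ=4+4i: an eigenvector is (3,-1) - i(1,0) = (3 - i, -1).
A real fundamental pair from Re and Im of e^((4+4i)t)v: X_1 = e^(4t)(cos(4t)·(3,-1) + sin(4t)·(1,0)), X_2 = e^(4t)(sin(4t)·(3,-1) - cos(4t)·(1,0)).
General solution: c_1X_1 + c_2X_2.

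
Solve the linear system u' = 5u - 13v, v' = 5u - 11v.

u(t) = 3C_1e^(-3t)sin(t) + 2C_1e^(-3t)cos(t) + 2C_2e^(-3t)sin(t) - 3C_2e^(-3t)cos(t), v(t) = 2C_1e^(-3t)sin(t) + C_1e^(-3t)cos(t) + C_2e^(-3t)sin(t) - 2C_2e^(-3t)cos(t)

Coefficient matrix A = [[5, -13], [5, -11]].
Characteristic polynomial det(A - λI) = λ^2 + 6λ + 10 = 0.
Eigenvalues λ = -3 ± i (complex conjugate pair).
For λ=-3+i: an eigenvector is (2,1) - i(3,2) = (2 - 3i, 1 - 2i).
A real fundamental pair from Re and Im of e^((-3+i)t)v: X_1 = e^(-3t)(cos(t)·(2,1) + sin(t)·(3,2)), X_2 = e^(-3t)(sin(t)·(2,1) - cos(t)·(3,2)).
General solution: C_1X_1 + C_2X_2.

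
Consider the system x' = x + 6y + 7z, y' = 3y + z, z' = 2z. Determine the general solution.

x(t) = K_1e^(t) - K_2e^(2t) + 3K_3e^(3t), y(t) = K_2e^(2t) + K_3e^(3t), z(t) = -K_2e^(2t)

Coefficient matrix A = [[1, 6, 7], [0, 3, 1], [0, 0, 2]].
det(A - λI) = 0 gives eigenvalues λ = 1, 2, 3.
For λ=1: eigenvector (1,0,0).
For λ=2: eigenvector (-1,1,-1).
For λ=3: eigenvector (3,1,0).
General solution: K_1e^(t)(1,0,0) + K_2e^(2t)(-1,1,-1) + K_3e^(3t)(3,1,0).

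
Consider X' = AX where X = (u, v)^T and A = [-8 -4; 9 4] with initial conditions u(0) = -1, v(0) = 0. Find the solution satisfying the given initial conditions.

Coefficient matrix A = [[-8, -4], [9, 4]].
Characteristic polynomial det(A - λI) = λ^2 + 4λ + 4 = 0.
Single eigenvalue λ = -2 with algebraic multiplicity 2.
Eigenvector v = (-2,3); generalized eigenvector w with (A-λI)w=v is (1,-1).
General solution: e^(-2t)[c_1·v + c_2·(t·v + w)].
Applying u(0)=-1, v(0)=0 gives c_1=-1, c_2=-3.

u(t) = 6te^(-2t) - e^(-2t), v(t) = -9te^(-2t)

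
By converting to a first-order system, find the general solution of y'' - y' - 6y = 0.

Let x_1 = y, x_2 = y'. Then x_1' = x_2 and x_2' = 6x_1 + x_2.
A = [[0,1],[6,1]]; det(A-λI) = λ^2 - λ - 6.
Eigenvalues λ = 3, -2 with eigenvectors (1,3), (1,-2).

y(t) = K_1e^(3t) + K_2e^(-2t)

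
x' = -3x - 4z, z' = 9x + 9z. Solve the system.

x(t) = -2K_1e^(3t) - 2K_2te^(3t) + K_2e^(3t), z(t) = 3K_1e^(3t) + 3K_2te^(3t) - K_2e^(3t)

Coefficient matrix A = [[-3, -4], [9, 9]].
Characteristic polynomial det(A - λI) = λ^2 - 6λ + 9 = 0.
Single eigenvalue λ = 3 with algebraic multiplicity 2.
Eigenvector v = (-2,3); generalized eigenvector w with (A-λI)w=v is (1,-1).
General solution: e^(3t)[K_1·v + K_2·(t·v + w)].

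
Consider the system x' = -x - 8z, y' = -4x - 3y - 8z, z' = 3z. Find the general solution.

x(t) = -2K_1e^(3t) + K_3e^(-t), y(t) = K_2e^(-3t) - 2K_3e^(-t), z(t) = K_1e^(3t)

Coefficient matrix A = [[-1, 0, -8], [-4, -3, -8], [0, 0, 3]].
det(A - λI) = 0 gives eigenvalues λ = 3, -3, -1.
For λ=3: eigenvector (-2,0,1).
For λ=-3: eigenvector (0,1,0).
For λ=-1: eigenvector (1,-2,0).
General solution: K_1e^(3t)(-2,0,1) + K_2e^(-3t)(0,1,0) + K_3e^(-t)(1,-2,0).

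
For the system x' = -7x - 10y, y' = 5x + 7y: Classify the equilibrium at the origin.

A = [[-7,-10],[5,7]]; det(A-λI) = λ^2 + 1.
λ = 0 ± i: zero real part.

center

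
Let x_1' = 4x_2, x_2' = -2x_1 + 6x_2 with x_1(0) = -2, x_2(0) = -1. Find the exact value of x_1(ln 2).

A = [[0,4],[-2,6]]; eigenvalues λ = 4, 2.
Eigenvectors: (1,1) for λ=4, (-2,-1) for λ=2.
From the initial condition, c_1 = 0, c_2 = 1.
x_1(ln 2) = (0)(2^4)(1) + (1)(2^2)(-2) = -8.

-8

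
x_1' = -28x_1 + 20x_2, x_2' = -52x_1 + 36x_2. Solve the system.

Coefficient matrix A = [[-28, 20], [-52, 36]].
Characteristic polynomial det(A - λI) = λ^2 - 8λ + 32 = 0.
Eigenvalues λ = 4 ± 4i (complex conjugate pair).
For λ=4+4i: an eigenvector is (2,3) - i(-1,-2) = (2 + i, 3 + 2i).
A real fundamental pair from Re and Im of e^((4+4i)t)v: X_1 = e^(4t)(cos(4t)·(2,3) + sin(4t)·(-1,-2)), X_2 = e^(4t)(sin(4t)·(2,3) - cos(4t)·(-1,-2)).
General solution: K_1X_1 + K_2X_2.

x_1(t) = -K_1e^(4t)sin(4t) + 2K_1e^(4t)cos(4t) + 2K_2e^(4t)sin(4t) + K_2e^(4t)cos(4t), x_2(t) = -2K_1e^(4t)sin(4t) + 3K_1e^(4t)cos(4t) + 3K_2e^(4t)sin(4t) + 2K_2e^(4t)cos(4t)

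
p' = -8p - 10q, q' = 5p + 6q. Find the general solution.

p(t) = c_1e^(-t)sin(t) - 3c_1e^(-t)cos(t) - 3c_2e^(-t)sin(t) - c_2e^(-t)cos(t), q(t) = -c_1e^(-t)sin(t) + 2c_1e^(-t)cos(t) + 2c_2e^(-t)sin(t) + c_2e^(-t)cos(t)

Coefficient matrix A = [[-8, -10], [5, 6]].
Characteristic polynomial det(A - λI) = λ^2 + 2λ + 2 = 0.
Eigenvalues λ = -1 ± i (complex conjugate pair).
For λ=-1+i: an eigenvector is (-3,2) - i(1,-1) = (-3 - i, 2 + i).
A real fundamental pair from Re and Im of e^((-1+i)t)v: X_1 = e^(-t)(cos(t)·(-3,2) + sin(t)·(1,-1)), X_2 = e^(-t)(sin(t)·(-3,2) - cos(t)·(1,-1)).
General solution: c_1X_1 + c_2X_2.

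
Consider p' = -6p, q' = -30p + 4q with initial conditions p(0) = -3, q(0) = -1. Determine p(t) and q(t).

p(t) = -3e^(-6t), q(t) = 8e^(4t) - 9e^(-6t)

Coefficient matrix A = [[-6, 0], [-30, 4]].
Characteristic polynomial det(A - λI) = λ^2 + 2λ - 24 = 0.
Eigenvalues λ = -6, 4.
For λ=-6: (A-λI) row 2 is [-30, 10], so an eigenvector is (1, 3).
For λ=4: (A-λI) row 1 is [-10, 0], so an eigenvector is (0, -1).
General solution: K_1e^(-6t)(1,3) + K_2e^(4t)(0,-1).
Applying p(0)=-3, q(0)=-1 gives K_1=-3, K_2=-8.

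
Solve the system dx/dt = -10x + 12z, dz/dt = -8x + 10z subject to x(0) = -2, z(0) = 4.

Coefficient matrix A = [[-10, 12], [-8, 10]].
Characteristic polynomial det(A - λI) = λ^2 - 4 = 0.
Eigenvalues λ = -2, 2.
For λ=-2: (A-λI) row 1 is [-8, 12], so an eigenvector is (3, 2).
For λ=2: (A-λI) row 1 is [-12, 12], so an eigenvector is (-1, -1).
General solution: c_1e^(-2t)(3,2) + c_2e^(2t)(-1,-1).
Applying x(0)=-2, z(0)=4 gives c_1=-6, c_2=-16.

x(t) = 16e^(2t) - 18e^(-2t), z(t) = 16e^(2t) - 12e^(-2t)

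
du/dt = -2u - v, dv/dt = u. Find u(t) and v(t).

Coefficient matrix A = [[-2, -1], [1, 0]].
Characteristic polynomial det(A - λI) = λ^2 + 2λ + 1 = 0.
Single eigenvalue λ = -1 with algebraic multiplicity 2.
Eigenvector v = (-1,1); generalized eigenvector w with (A-λI)w=v is (3,-2).
General solution: e^(-t)[c_1·v + c_2·(t·v + w)].

u(t) = -c_1e^(-t) - c_2te^(-t) + 3c_2e^(-t), v(t) = c_1e^(-t) + c_2te^(-t) - 2c_2e^(-t)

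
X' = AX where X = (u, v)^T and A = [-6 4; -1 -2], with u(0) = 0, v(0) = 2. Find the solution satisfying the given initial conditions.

u(t) = 8te^(-4t), v(t) = 4te^(-4t) + 2e^(-4t)

Coefficient matrix A = [[-6, 4], [-1, -2]].
Characteristic polynomial det(A - λI) = λ^2 + 8λ + 16 = 0.
Single eigenvalue λ = -4 with algebraic multiplicity 2.
Eigenvector v = (-2,-1); generalized eigenvector w with (A-λI)w=v is (-3,-2).
General solution: e^(-4t)[K_1·v + K_2·(t·v + w)].
Applying u(0)=0, v(0)=2 gives K_1=6, K_2=-4.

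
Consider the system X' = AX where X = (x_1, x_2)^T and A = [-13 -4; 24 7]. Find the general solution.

x_1(t) = C_1e^(-5t) + C_2e^(-t), x_2(t) = -2C_1e^(-5t) - 3C_2e^(-t)

Coefficient matrix A = [[-13, -4], [24, 7]].
Characteristic polynomial det(A - λI) = λ^2 + 6λ + 5 = 0.
Eigenvalues λ = -5, -1.
For λ=-5: (A-λI) row 1 is [-8, -4], so an eigenvector is (1, -2).
For λ=-1: (A-λI) row 1 is [-12, -4], so an eigenvector is (1, -3).
General solution: C_1e^(-5t)(1,-2) + C_2e^(-t)(1,-3).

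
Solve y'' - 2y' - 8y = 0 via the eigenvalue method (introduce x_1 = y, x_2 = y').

Let x_1 = y, x_2 = y'. Then x_1' = x_2 and x_2' = 8x_1 + 2x_2.
A = [[0,1],[8,2]]; det(A-λI) = λ^2 - 2λ - 8.
Eigenvalues λ = 4, -2 with eigenvectors (1,4), (1,-2).

y(t) = K_1e^(4t) + K_2e^(-2t)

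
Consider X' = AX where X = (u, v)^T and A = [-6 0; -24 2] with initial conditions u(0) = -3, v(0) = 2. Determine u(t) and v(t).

u(t) = -3e^(-6t), v(t) = 11e^(2t) - 9e^(-6t)

Coefficient matrix A = [[-6, 0], [-24, 2]].
Characteristic polynomial det(A - λI) = λ^2 + 4λ - 12 = 0.
Eigenvalues λ = -6, 2.
For λ=-6: (A-λI) row 2 is [-24, 8], so an eigenvector is (1, 3).
For λ=2: (A-λI) row 1 is [-8, 0], so an eigenvector is (0, -1).
General solution: C_1e^(-6t)(1,3) + C_2e^(2t)(0,-1).
Applying u(0)=-3, v(0)=2 gives C_1=-3, C_2=-11.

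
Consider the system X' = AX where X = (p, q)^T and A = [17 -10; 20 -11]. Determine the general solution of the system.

p(t) = K_1e^(3t)sin(2t) - 2K_1e^(3t)cos(2t) - 2K_2e^(3t)sin(2t) - K_2e^(3t)cos(2t), q(t) = K_1e^(3t)sin(2t) - 3K_1e^(3t)cos(2t) - 3K_2e^(3t)sin(2t) - K_2e^(3t)cos(2t)

Coefficient matrix A = [[17, -10], [20, -11]].
Characteristic polynomial det(A - λI) = λ^2 - 6λ + 13 = 0.
Eigenvalues λ = 3 ± 2i (complex conjugate pair).
For λ=3+2i: an eigenvector is (-2,-3) - i(1,1) = (-2 - i, -3 - i).
A real fundamental pair from Re and Im of e^((3+2i)t)v: X_1 = e^(3t)(cos(2t)·(-2,-3) + sin(2t)·(1,1)), X_2 = e^(3t)(sin(2t)·(-2,-3) - cos(2t)·(1,1)).
General solution: K_1X_1 + K_2X_2.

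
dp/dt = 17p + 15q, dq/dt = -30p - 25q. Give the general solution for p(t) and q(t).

p(t) = 2c_1e^(-4t)sin(3t) + c_1e^(-4t)cos(3t) + c_2e^(-4t)sin(3t) - 2c_2e^(-4t)cos(3t), q(t) = -3c_1e^(-4t)sin(3t) - c_1e^(-4t)cos(3t) - c_2e^(-4t)sin(3t) + 3c_2e^(-4t)cos(3t)

Coefficient matrix A = [[17, 15], [-30, -25]].
Characteristic polynomial det(A - λI) = λ^2 + 8λ + 25 = 0.
Eigenvalues λ = -4 ± 3i (complex conjugate pair).
For λ=-4+3i: an eigenvector is (1,-1) - i(2,-3) = (1 - 2i, -1 + 3i).
A real fundamental pair from Re and Im of e^((-4+3i)t)v: X_1 = e^(-4t)(cos(3t)·(1,-1) + sin(3t)·(2,-3)), X_2 = e^(-4t)(sin(3t)·(1,-1) - cos(3t)·(2,-3)).
General solution: c_1X_1 + c_2X_2.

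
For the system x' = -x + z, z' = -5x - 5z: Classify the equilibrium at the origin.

stable spiral

A = [[-1,1],[-5,-5]]; det(A-λI) = λ^2 + 6λ + 10.
λ = -3 ± i: negative real part.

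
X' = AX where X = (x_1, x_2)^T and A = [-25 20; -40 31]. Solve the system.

x_1(t) = -C_1e^(3t)sin(4t) - 2C_1e^(3t)cos(4t) - 2C_2e^(3t)sin(4t) + C_2e^(3t)cos(4t), x_2(t) = -C_1e^(3t)sin(4t) - 3C_1e^(3t)cos(4t) - 3C_2e^(3t)sin(4t) + C_2e^(3t)cos(4t)

Coefficient matrix A = [[-25, 20], [-40, 31]].
Characteristic polynomial det(A - λI) = λ^2 - 6λ + 25 = 0.
Eigenvalues λ = 3 ± 4i (complex conjugate pair).
For λ=3+4i: an eigenvector is (-2,-3) - i(-1,-1) = (-2 + i, -3 + i).
A real fundamental pair from Re and Im of e^((3+4i)t)v: X_1 = e^(3t)(cos(4t)·(-2,-3) + sin(4t)·(-1,-1)), X_2 = e^(3t)(sin(4t)·(-2,-3) - cos(4t)·(-1,-1)).
General solution: C_1X_1 + C_2X_2.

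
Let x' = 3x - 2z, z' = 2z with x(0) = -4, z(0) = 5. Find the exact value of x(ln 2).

A = [[3,-2],[0,2]]; eigenvalues λ = 3, 2.
Eigenvectors: (1,0) for λ=3, (-2,-1) for λ=2.
From the initial condition, c_1 = -14, c_2 = -5.
x(ln 2) = (-14)(2^3)(1) + (-5)(2^2)(-2) = -72.

-72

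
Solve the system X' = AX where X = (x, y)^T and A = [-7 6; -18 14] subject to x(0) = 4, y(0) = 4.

x(t) = -4e^(5t) + 8e^(2t), y(t) = -8e^(5t) + 12e^(2t)

Coefficient matrix A = [[-7, 6], [-18, 14]].
Characteristic polynomial det(A - λI) = λ^2 - 7λ + 10 = 0.
Eigenvalues λ = 5, 2.
For λ=5: (A-λI) row 1 is [-12, 6], so an eigenvector is (1, 2).
For λ=2: (A-λI) row 1 is [-9, 6], so an eigenvector is (-2, -3).
General solution: K_1e^(5t)(1,2) + K_2e^(2t)(-2,-3).
Applying x(0)=4, y(0)=4 gives K_1=-4, K_2=-4.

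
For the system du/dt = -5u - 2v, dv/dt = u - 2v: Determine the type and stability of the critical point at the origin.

A = [[-5,-2],[1,-2]]; det(A-λI) = λ^2 + 7λ + 12.
λ = -4, -3: both negative.

stable node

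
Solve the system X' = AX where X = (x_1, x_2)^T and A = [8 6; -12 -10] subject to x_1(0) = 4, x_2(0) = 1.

x_1(t) = 9e^(2t) - 5e^(-4t), x_2(t) = -9e^(2t) + 10e^(-4t)

Coefficient matrix A = [[8, 6], [-12, -10]].
Characteristic polynomial det(A - λI) = λ^2 + 2λ - 8 = 0.
Eigenvalues λ = -4, 2.
For λ=-4: (A-λI) row 1 is [12, 6], so an eigenvector is (-1, 2).
For λ=2: (A-λI) row 1 is [6, 6], so an eigenvector is (1, -1).
General solution: K_1e^(-4t)(-1,2) + K_2e^(2t)(1,-1).
Applying x_1(0)=4, x_2(0)=1 gives K_1=5, K_2=9.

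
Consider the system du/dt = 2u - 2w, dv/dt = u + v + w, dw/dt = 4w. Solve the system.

Coefficient matrix A = [[2, 0, -2], [1, 1, 1], [0, 0, 4]].
det(A - λI) = 0 gives eigenvalues λ = 2, 1, 4.
For λ=2: eigenvector (1,1,0).
For λ=1: eigenvector (0,1,0).
For λ=4: eigenvector (-1,0,1).
General solution: K_1e^(2t)(1,1,0) + K_2e^(t)(0,1,0) + K_3e^(4t)(-1,0,1).

u(t) = K_1e^(2t) - K_3e^(4t), v(t) = K_1e^(2t) + K_2e^(t), w(t) = K_3e^(4t)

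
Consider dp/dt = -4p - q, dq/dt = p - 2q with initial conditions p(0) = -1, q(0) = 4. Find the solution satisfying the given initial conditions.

p(t) = -3te^(-3t) - e^(-3t), q(t) = 3te^(-3t) + 4e^(-3t)

Coefficient matrix A = [[-4, -1], [1, -2]].
Characteristic polynomial det(A - λI) = λ^2 + 6λ + 9 = 0.
Single eigenvalue λ = -3 with algebraic multiplicity 2.
Eigenvector v = (1,-1); generalized eigenvector w with (A-λI)w=v is (-1,0).
General solution: e^(-3t)[c_1·v + c_2·(t·v + w)].
Applying p(0)=-1, q(0)=4 gives c_1=-4, c_2=-3.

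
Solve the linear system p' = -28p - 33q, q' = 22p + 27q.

p(t) = -3c_1e^(-6t) - c_2e^(5t), q(t) = 2c_1e^(-6t) + c_2e^(5t)

Coefficient matrix A = [[-28, -33], [22, 27]].
Characteristic polynomial det(A - λI) = λ^2 + λ - 30 = 0.
Eigenvalues λ = -6, 5.
For λ=-6: (A-λI) row 1 is [-22, -33], so an eigenvector is (-3, 2).
For λ=5: (A-λI) row 1 is [-33, -33], so an eigenvector is (-1, 1).
General solution: c_1e^(-6t)(-3,2) + c_2e^(5t)(-1,1).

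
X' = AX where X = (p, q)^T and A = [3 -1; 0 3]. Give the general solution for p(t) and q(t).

p(t) = -K_1e^(3t) - K_2te^(3t) - K_2e^(3t), q(t) = K_2e^(3t)

Coefficient matrix A = [[3, -1], [0, 3]].
Characteristic polynomial det(A - λI) = λ^2 - 6λ + 9 = 0.
Single eigenvalue λ = 3 with algebraic multiplicity 2.
Eigenvector v = (-1,0); generalized eigenvector w with (A-λI)w=v is (-1,1).
General solution: e^(3t)[K_1·v + K_2·(t·v + w)].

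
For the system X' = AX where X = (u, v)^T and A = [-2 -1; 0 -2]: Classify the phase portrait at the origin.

stable improper node

A = [[-2,-1],[0,-2]]; det(A-λI) = λ^2 + 4λ + 4.
repeated λ = -2 with a single eigenvector.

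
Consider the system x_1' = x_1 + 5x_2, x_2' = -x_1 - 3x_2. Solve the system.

x_1(t) = -2K_1e^(-t)sin(t) - K_1e^(-t)cos(t) - K_2e^(-t)sin(t) + 2K_2e^(-t)cos(t), x_2(t) = K_1e^(-t)sin(t) - K_2e^(-t)cos(t)

Coefficient matrix A = [[1, 5], [-1, -3]].
Characteristic polynomial det(A - λI) = λ^2 + 2λ + 2 = 0.
Eigenvalues λ = -1 ± i (complex conjugate pair).
For λ=-1+i: an eigenvector is (-1,0) - i(-2,1) = (-1 + 2i, 0 - i).
A real fundamental pair from Re and Im of e^((-1+i)t)v: X_1 = e^(-t)(cos(t)·(-1,0) + sin(t)·(-2,1)), X_2 = e^(-t)(sin(t)·(-1,0) - cos(t)·(-2,1)).
General solution: K_1X_1 + K_2X_2.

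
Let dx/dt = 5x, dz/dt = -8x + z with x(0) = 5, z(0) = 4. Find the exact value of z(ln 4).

-10184

A = [[5,0],[-8,1]]; eigenvalues λ = 5, 1.
Eigenvectors: (-1,2) for λ=5, (0,1) for λ=1.
From the initial condition, c_1 = -5, c_2 = 14.
z(ln 4) = (-5)(4^5)(2) + (14)(4^1)(1) = -10184.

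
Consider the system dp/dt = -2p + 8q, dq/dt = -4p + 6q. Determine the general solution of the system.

Coefficient matrix A = [[-2, 8], [-4, 6]].
Characteristic polynomial det(A - λI) = λ^2 - 4λ + 20 = 0.
Eigenvalues λ = 2 ± 4i (complex conjugate pair).
For λ=2+4i: an eigenvector is (1,0) - i(-1,-1) = (1 + i, 0 + i).
A real fundamental pair from Re and Im of e^((2+4i)t)v: X_1 = e^(2t)(cos(4t)·(1,0) + sin(4t)·(-1,-1)), X_2 = e^(2t)(sin(4t)·(1,0) - cos(4t)·(-1,-1)).
General solution: K_1X_1 + K_2X_2.

p(t) = -K_1e^(2t)sin(4t) + K_1e^(2t)cos(4t) + K_2e^(2t)sin(4t) + K_2e^(2t)cos(4t), q(t) = -K_1e^(2t)sin(4t) + K_2e^(2t)cos(4t)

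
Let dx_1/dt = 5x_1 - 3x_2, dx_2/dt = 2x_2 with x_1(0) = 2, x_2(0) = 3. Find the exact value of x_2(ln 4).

A = [[5,-3],[0,2]]; eigenvalues λ = 2, 5.
Eigenvectors: (1,1) for λ=2, (-1,0) for λ=5.
From the initial condition, c_1 = 3, c_2 = 1.
x_2(ln 4) = (3)(4^2)(1) + (1)(4^5)(0) = 48.

48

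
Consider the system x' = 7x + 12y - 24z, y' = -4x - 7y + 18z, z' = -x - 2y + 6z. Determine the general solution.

x(t) = 3K_1e^(3t) - 2K_2e^(t), y(t) = -3K_1e^(3t) + K_2e^(t) + 2K_3e^(2t), z(t) = -K_1e^(3t) + K_3e^(2t)

Coefficient matrix A = [[7, 12, -24], [-4, -7, 18], [-1, -2, 6]].
det(A - λI) = 0 gives eigenvalues λ = 3, 1, 2.
For λ=3: eigenvector (3,-3,-1).
For λ=1: eigenvector (-2,1,0).
For λ=2: eigenvector (0,2,1).
General solution: K_1e^(3t)(3,-3,-1) + K_2e^(t)(-2,1,0) + K_3e^(2t)(0,2,1).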